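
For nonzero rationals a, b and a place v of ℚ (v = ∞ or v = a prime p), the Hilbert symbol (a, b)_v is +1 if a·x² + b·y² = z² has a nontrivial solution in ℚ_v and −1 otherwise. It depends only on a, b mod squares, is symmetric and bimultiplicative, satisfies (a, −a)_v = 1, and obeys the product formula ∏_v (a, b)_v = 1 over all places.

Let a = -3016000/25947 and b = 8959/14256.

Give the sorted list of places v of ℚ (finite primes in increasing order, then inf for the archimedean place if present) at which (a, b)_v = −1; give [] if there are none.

[3, 11]

Mod squares: a ≡ -5655, b ≡ 341. Check v ∈ {∞, 2, 3, 5, 11, 13, 17, 29, 31}.
v=3: a=3^-3·(≡2), b=3^-4·(≡2) mod 3; (2|3)=-1, (2|3)=-1; (−1)^{-3·-4·1}·(-1)^-4·(-1)^-3 = -1.
v=31: a=31^-2·(≡18), b=31^1·(≡13) mod 31; (18|31)=+1, (13|31)=-1; (−1)^{-2·1·15}·(+1)^1·(-1)^-2 = +1.
v=29: a=29^1·(≡8), b=29^0·(≡5) mod 29; (8|29)=-1, (5|29)=+1; (−1)^{1·0·14}·(-1)^0·(+1)^1 = +1.
v=∞: -5655 < 0 and 341 > 0  ⇒  (a,b)_∞ = +1.
v=13: a=13^1·(≡2), b=13^0·(≡10) mod 13; (2|13)=-1, (10|13)=+1; (−1)^{1·0·6}·(-1)^0·(+1)^1 = +1.
v=5: a=5^3·(≡1), b=5^0·(≡4) mod 5; (1|5)=+1, (4|5)=+1; (−1)^{3·0·2}·(+1)^0·(+1)^3 = +1.
v=17: a=17^0·(≡11), b=17^2·(≡15) mod 17; (11|17)=-1, (15|17)=+1; (−1)^{0·2·8}·(-1)^2·(+1)^0 = +1.
v=2: v_2(a)=6, v_2(b)=-4; units ≡ 1, 5 (mod 8); ε·ε+αω+βω = 0·0+6·1+-4·0 ≡ 0  ⇒  (a,b)_2 = +1.
v=11: a=11^0·(≡10), b=11^-1·(≡3) mod 11; (10|11)=-1, (3|11)=+1; (−1)^{0·-1·5}·(-1)^-1·(+1)^0 = -1.
(-5655, 341 / ℚ) ramifies at {3, 11}: a division algebra.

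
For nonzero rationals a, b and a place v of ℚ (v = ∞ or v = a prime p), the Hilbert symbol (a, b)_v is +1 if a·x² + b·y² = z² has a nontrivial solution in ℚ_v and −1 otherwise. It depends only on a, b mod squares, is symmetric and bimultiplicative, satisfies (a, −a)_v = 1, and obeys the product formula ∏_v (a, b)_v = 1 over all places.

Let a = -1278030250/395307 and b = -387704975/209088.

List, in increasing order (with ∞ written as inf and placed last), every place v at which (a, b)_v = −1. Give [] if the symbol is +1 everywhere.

(a, b) ≡ (-30, -357) mod (ℚ^×)²; places V = {2, 3, 5, 7, 11, 17, 19, ∞}.
(a,b)_5: α=3, u≡4; β=2, v≡2 (mod 5); (4|5)=+1, (2|5)=-1; sign (−1)^0·+1^2·-1^3 = -1.
(a,b)_11: α=-4, u≡4; β=-2, v≡2 (mod 11); (4|11)=+1, (2|11)=-1; sign (−1)^0·+1^-2·-1^-4 = +1.
(a,b)_19: α=2, u≡8; β=4, v≡7 (mod 19); (8|19)=-1, (7|19)=+1; sign (−1)^0·-1^4·+1^2 = +1.
(a,b)_7: α=2, u≡3; β=1, v≡5 (mod 7); (3|7)=-1, (5|7)=-1; sign (−1)^0·-1^1·-1^2 = -1.
(a,b)_2: α=1, β=-6; u≡1, v≡3 (mod 8); ε(u)ε(v)=0·1, αω(v)=1·1, βω(u)=-6·0; sum ≡ 1  ⇒  -1.
(a,b)_∞: sgn(-30)=−, sgn(-357)=−, so -1.
(a,b)_17: α=2, u≡16; β=1, v≡1 (mod 17); (16|17)=+1, (1|17)=+1; sign (−1)^0·+1^1·+1^2 = +1.
(a,b)_3: α=-3, u≡2; β=-3, v≡1 (mod 3); (2|3)=-1, (1|3)=+1; sign (−1)^1·-1^-3·+1^-3 = +1.
Ram(-30, -357) = {2, 5, 7, ∞}; no ℚ_2-point on the conic.

[2, 5, 7, inf]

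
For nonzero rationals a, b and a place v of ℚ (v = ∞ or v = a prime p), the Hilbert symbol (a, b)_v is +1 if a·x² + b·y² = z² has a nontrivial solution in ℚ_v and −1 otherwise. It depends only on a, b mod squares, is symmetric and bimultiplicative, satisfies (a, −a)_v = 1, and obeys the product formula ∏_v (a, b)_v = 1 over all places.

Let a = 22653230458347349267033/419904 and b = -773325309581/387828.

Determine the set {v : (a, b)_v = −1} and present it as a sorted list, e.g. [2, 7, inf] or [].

[11, 23]

Mod squares: a ≡ 3553, b ≡ -572033. Check v ∈ {∞, 2, 3, 7, 11, 17, 19, 23, 53}.
v=2: v_2(a)=-6, v_2(b)=-2; units ≡ 1, 7 (mod 8); ε·ε+αω+βω = 0·1+-6·0+-2·0 ≡ 0  ⇒  (a,b)_2 = +1.
v=∞: 3553 > 0 and -572033 < 0  ⇒  (a,b)_∞ = +1.
v=7: a=7^0·(≡2), b=7^-1·(≡6) mod 7; (2|7)=+1, (6|7)=-1; (−1)^{0·-1·3}·(+1)^-1·(-1)^0 = +1.
v=17: a=17^3·(≡11), b=17^1·(≡7) mod 17; (11|17)=-1, (7|17)=-1; (−1)^{3·1·8}·(-1)^1·(-1)^3 = +1.
v=23: a=23^2·(≡10), b=23^3·(≡19) mod 23; (10|23)=-1, (19|23)=-1; (−1)^{2·3·11}·(-1)^3·(-1)^2 = -1.
v=53: a=53^4·(≡8), b=53^2·(≡28) mod 53; (8|53)=-1, (28|53)=+1; (−1)^{4·2·26}·(-1)^2·(+1)^4 = +1.
v=3: a=3^-8·(≡1), b=3^-6·(≡1) mod 3; (1|3)=+1, (1|3)=+1; (−1)^{-8·-6·1}·(+1)^-6·(+1)^-8 = +1.
v=19: a=19^3·(≡17), b=19^-1·(≡12) mod 19; (17|19)=+1, (12|19)=-1; (−1)^{3·-1·9}·(+1)^-1·(-1)^3 = +1.
v=11: a=11^5·(≡1), b=11^3·(≡9) mod 11; (1|11)=+1, (9|11)=+1; (−1)^{5·3·5}·(+1)^3·(+1)^5 = -1.
(3553, -572033 / ℚ) ramifies at {11, 23}: a division algebra.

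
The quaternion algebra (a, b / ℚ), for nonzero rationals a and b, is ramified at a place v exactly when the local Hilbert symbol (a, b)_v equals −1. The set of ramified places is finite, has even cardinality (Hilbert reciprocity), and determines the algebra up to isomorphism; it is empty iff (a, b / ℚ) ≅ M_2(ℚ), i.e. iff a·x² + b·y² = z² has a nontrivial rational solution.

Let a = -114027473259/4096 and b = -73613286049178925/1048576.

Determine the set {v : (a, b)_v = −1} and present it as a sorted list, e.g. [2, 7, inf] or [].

[31, inf]

Mod squares: a ≡ -19, b ≡ -10013. Check v ∈ {∞, 2, 3, 5, 7, 17, 19, 31}.
v=31: a=31^2·(≡29), b=31^3·(≡25) mod 31; (29|31)=-1, (25|31)=+1; (−1)^{2·3·15}·(-1)^3·(+1)^2 = -1.
v=3: a=3^2·(≡2), b=3^2·(≡1) mod 3; (2|3)=-1, (1|3)=+1; (−1)^{2·2·1}·(-1)^2·(+1)^2 = +1.
v=19: a=19^1·(≡14), b=19^1·(≡6) mod 19; (14|19)=-1, (6|19)=+1; (−1)^{1·1·9}·(-1)^1·(+1)^1 = +1.
v=17: a=17^2·(≡2), b=17^3·(≡11) mod 17; (2|17)=+1, (11|17)=-1; (−1)^{2·3·8}·(+1)^3·(-1)^2 = +1.
v=∞: -19 < 0 and -10013 < 0  ⇒  (a,b)_∞ = -1.
v=5: a=5^0·(≡1), b=5^2·(≡3) mod 5; (1|5)=+1, (3|5)=-1; (−1)^{0·2·2}·(+1)^2·(-1)^0 = +1.
v=7: a=7^4·(≡2), b=7^6·(≡4) mod 7; (2|7)=+1, (4|7)=+1; (−1)^{4·6·3}·(+1)^6·(+1)^4 = +1.
v=2: v_2(a)=-12, v_2(b)=-20; units ≡ 5, 3 (mod 8); ε·ε+αω+βω = 0·1+-12·1+-20·1 ≡ 0  ⇒  (a,b)_2 = +1.
|Ram(-19, -10013)| = 2, even; anisotropic at {31, ∞}.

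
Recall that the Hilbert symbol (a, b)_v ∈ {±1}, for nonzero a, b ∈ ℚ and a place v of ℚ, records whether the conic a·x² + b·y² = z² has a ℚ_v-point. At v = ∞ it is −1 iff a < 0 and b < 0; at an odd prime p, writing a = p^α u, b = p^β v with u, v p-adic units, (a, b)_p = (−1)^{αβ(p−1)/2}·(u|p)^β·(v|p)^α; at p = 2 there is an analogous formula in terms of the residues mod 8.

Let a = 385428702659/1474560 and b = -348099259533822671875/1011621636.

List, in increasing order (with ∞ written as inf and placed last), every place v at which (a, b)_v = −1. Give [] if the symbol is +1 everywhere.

[2, 7, 11, 13]

Mod squares: a ≡ 110, b ≡ -91. Check v ∈ {∞, 2, 3, 5, 7, 11, 13, 17, 19, 29, 31}.
v=5: a=5^-1·(≡2), b=5^6·(≡4) mod 5; (2|5)=-1, (4|5)=+1; (−1)^{-1·6·2}·(-1)^6·(+1)^-1 = +1.
v=2: v_2(a)=-15, v_2(b)=-2; units ≡ 7, 5 (mod 8); ε·ε+αω+βω = 1·0+-15·1+-2·0 ≡ 1  ⇒  (a,b)_2 = -1.
v=11: a=11^5·(≡6), b=11^4·(≡7) mod 11; (6|11)=-1, (7|11)=-1; (−1)^{5·4·5}·(-1)^4·(-1)^5 = -1.
v=3: a=3^-2·(≡2), b=3^-6·(≡2) mod 3; (2|3)=-1, (2|3)=-1; (−1)^{-2·-6·1}·(-1)^-6·(-1)^-2 = +1.
v=31: a=31^0·(≡26), b=31^-2·(≡14) mod 31; (26|31)=-1, (14|31)=+1; (−1)^{0·-2·15}·(-1)^-2·(+1)^0 = +1.
v=17: a=17^2·(≡16), b=17^0·(≡5) mod 17; (16|17)=+1, (5|17)=-1; (−1)^{2·0·8}·(+1)^0·(-1)^2 = +1.
v=∞: 110 > 0 and -91 < 0  ⇒  (a,b)_∞ = +1.
v=29: a=29^0·(≡7), b=29^2·(≡20) mod 29; (7|29)=+1, (20|29)=+1; (−1)^{0·2·14}·(+1)^2·(+1)^0 = +1.
v=19: a=19^0·(≡18), b=19^-2·(≡9) mod 19; (18|19)=-1, (9|19)=+1; (−1)^{0·-2·9}·(-1)^-2·(+1)^0 = +1.
v=7: a=7^2·(≡6), b=7^7·(≡1) mod 7; (6|7)=-1, (1|7)=+1; (−1)^{2·7·3}·(-1)^7·(+1)^2 = -1.
v=13: a=13^2·(≡6), b=13^3·(≡7) mod 13; (6|13)=-1, (7|13)=-1; (−1)^{2·3·6}·(-1)^3·(-1)^2 = -1.
|Ram(110, -91)| = 4, even; anisotropic at {2, 7, 11, 13}.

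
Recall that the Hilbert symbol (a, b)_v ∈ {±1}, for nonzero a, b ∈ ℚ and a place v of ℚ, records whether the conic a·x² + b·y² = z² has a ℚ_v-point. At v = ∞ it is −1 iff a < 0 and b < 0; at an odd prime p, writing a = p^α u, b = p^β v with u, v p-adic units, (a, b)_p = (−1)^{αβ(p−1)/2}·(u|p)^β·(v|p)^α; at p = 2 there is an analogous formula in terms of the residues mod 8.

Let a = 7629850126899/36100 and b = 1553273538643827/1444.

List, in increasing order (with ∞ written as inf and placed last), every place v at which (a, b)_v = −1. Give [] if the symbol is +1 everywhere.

Mod squares: a ≡ 1771, b ≡ 187. Check v ∈ {∞, 2, 3, 5, 7, 11, 13, 17, 19, 23}.
v=19: a=19^-2·(≡17), b=19^-2·(≡9) mod 19; (17|19)=+1, (9|19)=+1; (−1)^{-2·-2·9}·(+1)^-2·(+1)^-2 = +1.
v=11: a=11^3·(≡6), b=11^1·(≡6) mod 11; (6|11)=-1, (6|11)=-1; (−1)^{3·1·5}·(-1)^1·(-1)^3 = -1.
v=17: a=17^2·(≡7), b=17^3·(≡10) mod 17; (7|17)=-1, (10|17)=-1; (−1)^{2·3·8}·(-1)^3·(-1)^2 = -1.
v=5: a=5^-2·(≡1), b=5^0·(≡3) mod 5; (1|5)=+1, (3|5)=-1; (−1)^{-2·0·2}·(+1)^0·(-1)^-2 = +1.
v=23: a=23^1·(≡3), b=23^2·(≡13) mod 23; (3|23)=+1, (13|23)=+1; (−1)^{1·2·11}·(+1)^2·(+1)^1 = +1.
v=7: a=7^1·(≡4), b=7^2·(≡5) mod 7; (4|7)=+1, (5|7)=-1; (−1)^{1·2·3}·(+1)^2·(-1)^1 = -1.
v=3: a=3^6·(≡1), b=3^8·(≡1) mod 3; (1|3)=+1, (1|3)=+1; (−1)^{6·8·1}·(+1)^8·(+1)^6 = +1.
v=2: v_2(a)=-2, v_2(b)=-2; units ≡ 3, 3 (mod 8); ε·ε+αω+βω = 1·1+-2·1+-2·1 ≡ 1  ⇒  (a,b)_2 = -1.
v=∞: 1771 > 0 and 187 > 0  ⇒  (a,b)_∞ = +1.
v=13: a=13^2·(≡3), b=13^2·(≡8) mod 13; (3|13)=+1, (8|13)=-1; (−1)^{2·2·6}·(+1)^2·(-1)^2 = +1.
(1771, 187 / ℚ) ramifies at {2, 7, 11, 17}: a division algebra.

[2, 7, 11, 17]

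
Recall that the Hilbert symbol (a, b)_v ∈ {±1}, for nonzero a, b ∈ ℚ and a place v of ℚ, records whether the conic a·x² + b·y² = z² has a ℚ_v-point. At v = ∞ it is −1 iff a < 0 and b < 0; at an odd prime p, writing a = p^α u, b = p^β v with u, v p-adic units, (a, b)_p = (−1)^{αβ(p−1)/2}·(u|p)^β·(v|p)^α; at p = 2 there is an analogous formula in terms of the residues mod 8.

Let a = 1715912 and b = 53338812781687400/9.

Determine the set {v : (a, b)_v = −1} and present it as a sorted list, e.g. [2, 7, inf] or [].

(a, b) ≡ (428978, 11594) mod (ℚ^×)²; places V = {2, 3, 5, 11, 17, 31, 37, ∞}.
(a,b)_31: α=1, u≡17; β=3, v≡25 (mod 31); (17|31)=-1, (25|31)=+1; sign (−1)^1·-1^3·+1^1 = +1.
(a,b)_17: α=1, u≡7; β=3, v≡13 (mod 17); (7|17)=-1, (13|17)=+1; sign (−1)^0·-1^3·+1^1 = -1.
(a,b)_3: α=0, u≡2; β=-2, v≡2 (mod 3); (2|3)=-1, (2|3)=-1; sign (−1)^0·-1^-2·-1^0 = +1.
(a,b)_5: α=0, u≡2; β=2, v≡4 (mod 5); (2|5)=-1, (4|5)=+1; sign (−1)^0·-1^2·+1^0 = +1.
(a,b)_2: α=3, β=3; u≡1, v≡5 (mod 8); ε(u)ε(v)=0·0, αω(v)=3·1, βω(u)=3·0; sum ≡ 1  ⇒  -1.
(a,b)_37: α=1, u≡15; β=2, v≡6 (mod 37); (15|37)=-1, (6|37)=-1; sign (−1)^0·-1^2·-1^1 = -1.
(a,b)_11: α=1, u≡1; β=3, v≡5 (mod 11); (1|11)=+1, (5|11)=+1; sign (−1)^1·+1^3·+1^1 = -1.
(a,b)_∞: sgn(428978)=+, sgn(11594)=+, so +1.
|Ram(428978, 11594)| = 4, even; anisotropic at {2, 11, 17, 37}.

[2, 11, 17, 37]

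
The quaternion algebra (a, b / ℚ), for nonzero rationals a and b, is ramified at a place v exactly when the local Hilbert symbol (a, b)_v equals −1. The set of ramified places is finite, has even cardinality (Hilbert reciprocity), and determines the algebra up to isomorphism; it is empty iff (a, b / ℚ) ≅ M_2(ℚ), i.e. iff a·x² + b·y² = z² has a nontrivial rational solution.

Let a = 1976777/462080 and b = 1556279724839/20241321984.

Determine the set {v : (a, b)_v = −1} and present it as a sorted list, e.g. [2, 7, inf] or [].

[]

Mod squares: a ≡ 85, b ≡ 119. Check v ∈ {∞, 2, 3, 5, 7, 11, 13, 17, 19, 31}.
v=11: a=11^2·(≡8), b=11^0·(≡1) mod 11; (8|11)=-1, (1|11)=+1; (−1)^{2·0·5}·(-1)^0·(+1)^2 = +1.
v=3: a=3^0·(≡1), b=3^-4·(≡2) mod 3; (1|3)=+1, (2|3)=-1; (−1)^{0·-4·1}·(+1)^-4·(-1)^0 = +1.
v=31: a=31^2·(≡24), b=31^4·(≡11) mod 31; (24|31)=-1, (11|31)=-1; (−1)^{2·4·15}·(-1)^4·(-1)^2 = +1.
v=2: v_2(a)=-8, v_2(b)=-12; units ≡ 5, 7 (mod 8); ε·ε+αω+βω = 0·1+-8·0+-12·1 ≡ 0  ⇒  (a,b)_2 = +1.
v=∞: 85 > 0 and 119 > 0  ⇒  (a,b)_∞ = +1.
v=17: a=17^1·(≡6), b=17^3·(≡5) mod 17; (6|17)=-1, (5|17)=-1; (−1)^{1·3·8}·(-1)^3·(-1)^1 = +1.
v=7: a=7^0·(≡4), b=7^3·(≡5) mod 7; (4|7)=+1, (5|7)=-1; (−1)^{0·3·3}·(+1)^3·(-1)^0 = +1.
v=19: a=19^-2·(≡16), b=19^-2·(≡5) mod 19; (16|19)=+1, (5|19)=+1; (−1)^{-2·-2·9}·(+1)^-2·(+1)^-2 = +1.
v=5: a=5^-1·(≡2), b=5^0·(≡1) mod 5; (2|5)=-1, (1|5)=+1; (−1)^{-1·0·2}·(-1)^0·(+1)^-1 = +1.
v=13: a=13^0·(≡11), b=13^-2·(≡2) mod 13; (11|13)=-1, (2|13)=-1; (−1)^{0·-2·6}·(-1)^-2·(-1)^0 = +1.
Ram(a, b) = ∅: the form 85·x² + 119·y² − z² is isotropic over every ℚ_v, so by Hasse–Minkowski it is isotropic over ℚ.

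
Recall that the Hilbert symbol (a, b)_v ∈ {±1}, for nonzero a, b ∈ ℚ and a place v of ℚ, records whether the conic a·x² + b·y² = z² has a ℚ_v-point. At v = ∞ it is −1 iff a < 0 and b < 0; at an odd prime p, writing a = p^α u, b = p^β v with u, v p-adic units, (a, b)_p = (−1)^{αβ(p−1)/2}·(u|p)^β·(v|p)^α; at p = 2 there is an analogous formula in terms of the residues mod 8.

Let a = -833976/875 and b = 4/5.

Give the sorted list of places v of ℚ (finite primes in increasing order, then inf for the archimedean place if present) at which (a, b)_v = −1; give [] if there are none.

[2, 5, 7, 13]

(a, b) ≡ (-10010, 5) mod (ℚ^×)²; places V = {2, 3, 5, 7, 11, 13, ∞}.
(a,b)_13: α=1, u≡4; β=0, v≡6 (mod 13); (4|13)=+1, (6|13)=-1; sign (−1)^0·+1^0·-1^1 = -1.
(a,b)_2: α=3, β=2; u≡3, v≡5 (mod 8); ε(u)ε(v)=1·0, αω(v)=3·1, βω(u)=2·1; sum ≡ 1  ⇒  -1.
(a,b)_7: α=-1, u≡3; β=0, v≡5 (mod 7); (3|7)=-1, (5|7)=-1; sign (−1)^0·-1^0·-1^-1 = -1.
(a,b)_3: α=6, u≡1; β=0, v≡2 (mod 3); (1|3)=+1, (2|3)=-1; sign (−1)^0·+1^0·-1^6 = +1.
(a,b)_∞: sgn(-10010)=−, sgn(5)=+, so +1.
(a,b)_11: α=1, u≡3; β=0, v≡3 (mod 11); (3|11)=+1, (3|11)=+1; sign (−1)^0·+1^0·+1^1 = +1.
(a,b)_5: α=-3, u≡2; β=-1, v≡4 (mod 5); (2|5)=-1, (4|5)=+1; sign (−1)^0·-1^-1·+1^-3 = -1.
|Ram(-10010, 5)| = 4, even; anisotropic at {2, 5, 7, 13}.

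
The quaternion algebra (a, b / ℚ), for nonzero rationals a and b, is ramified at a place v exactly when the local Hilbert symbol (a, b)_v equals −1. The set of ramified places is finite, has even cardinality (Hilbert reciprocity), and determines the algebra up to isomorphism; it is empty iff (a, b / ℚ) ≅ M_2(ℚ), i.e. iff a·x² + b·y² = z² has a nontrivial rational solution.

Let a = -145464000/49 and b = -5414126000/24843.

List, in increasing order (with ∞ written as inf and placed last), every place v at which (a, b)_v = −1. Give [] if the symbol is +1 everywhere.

[3, 5, 19, inf]

(a, b) ≡ (-90915, -140505) mod (ℚ^×)²; places V = {2, 3, 5, 7, 11, 13, 17, 19, 29, ∞}.
(a,b)_13: α=0, u≡2; β=-2, v≡4 (mod 13); (2|13)=-1, (4|13)=+1; sign (−1)^0·-1^-2·+1^0 = +1.
(a,b)_11: α=1, u≡7; β=0, v≡5 (mod 11); (7|11)=-1, (5|11)=+1; sign (−1)^0·-1^0·+1^1 = +1.
(a,b)_17: α=0, u≡16; β=3, v≡7 (mod 17); (16|17)=+1, (7|17)=-1; sign (−1)^0·+1^3·-1^0 = +1.
(a,b)_7: α=-2, u≡4; β=-2, v≡6 (mod 7); (4|7)=+1, (6|7)=-1; sign (−1)^0·+1^-2·-1^-2 = +1.
(a,b)_19: α=1, u≡8; β=1, v≡2 (mod 19); (8|19)=-1, (2|19)=-1; sign (−1)^1·-1^1·-1^1 = -1.
(a,b)_∞: sgn(-90915)=−, sgn(-140505)=−, so -1.
(a,b)_3: α=1, u≡1; β=-1, v≡1 (mod 3); (1|3)=+1, (1|3)=+1; sign (−1)^1·+1^-1·+1^1 = -1.
(a,b)_29: α=1, u≡21; β=1, v≡12 (mod 29); (21|29)=-1, (12|29)=-1; sign (−1)^0·-1^1·-1^1 = +1.
(a,b)_5: α=3, u≡2; β=3, v≡4 (mod 5); (2|5)=-1, (4|5)=+1; sign (−1)^0·-1^3·+1^3 = -1.
(a,b)_2: α=6, β=4; u≡5, v≡7 (mod 8); ε(u)ε(v)=0·1, αω(v)=6·0, βω(u)=4·1; sum ≡ 0  ⇒  +1.
|Ram(-90915, -140505)| = 4, even; anisotropic at {3, 5, 19, ∞}.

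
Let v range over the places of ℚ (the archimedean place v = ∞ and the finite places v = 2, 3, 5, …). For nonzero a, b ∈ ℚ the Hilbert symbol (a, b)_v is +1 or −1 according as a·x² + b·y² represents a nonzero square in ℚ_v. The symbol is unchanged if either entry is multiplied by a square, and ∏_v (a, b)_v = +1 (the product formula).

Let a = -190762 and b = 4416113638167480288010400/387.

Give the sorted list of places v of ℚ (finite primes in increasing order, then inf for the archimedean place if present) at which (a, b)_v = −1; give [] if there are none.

(a, b) ≡ (-190762, 855324782) mod (ℚ^×)²; places V = {2, 3, 5, 11, 13, 19, 23, 29, 31, 37, 43, ∞}.
(a,b)_19: α=0, u≡17; β=2, v≡10 (mod 19); (17|19)=+1, (10|19)=-1; sign (−1)^0·+1^2·-1^0 = +1.
(a,b)_23: α=1, u≡9; β=3, v≡12 (mod 23); (9|23)=+1, (12|23)=+1; sign (−1)^1·+1^3·+1^1 = -1.
(a,b)_2: α=1, β=5; u≡3, v≡7 (mod 8); ε(u)ε(v)=1·1, αω(v)=1·0, βω(u)=5·1; sum ≡ 0  ⇒  +1.
(a,b)_43: α=0, u≡29; β=-1, v≡34 (mod 43); (29|43)=-1, (34|43)=-1; sign (−1)^0·-1^-1·-1^0 = -1.
(a,b)_∞: sgn(-190762)=−, sgn(855324782)=+, so +1.
(a,b)_11: α=1, u≡5; β=2, v≡4 (mod 11); (5|11)=+1, (4|11)=+1; sign (−1)^0·+1^2·+1^1 = +1.
(a,b)_5: α=0, u≡3; β=2, v≡3 (mod 5); (3|5)=-1, (3|5)=-1; sign (−1)^0·-1^2·-1^0 = +1.
(a,b)_3: α=0, u≡2; β=-2, v≡2 (mod 3); (2|3)=-1, (2|3)=-1; sign (−1)^0·-1^-2·-1^0 = +1.
(a,b)_37: α=0, u≡10; β=1, v≡21 (mod 37); (10|37)=+1, (21|37)=+1; sign (−1)^0·+1^1·+1^0 = +1.
(a,b)_31: α=0, u≡12; β=1, v≡15 (mod 31); (12|31)=-1, (15|31)=-1; sign (−1)^0·-1^1·-1^0 = -1.
(a,b)_29: α=1, u≡5; β=3, v≡20 (mod 29); (5|29)=+1, (20|29)=+1; sign (−1)^0·+1^3·+1^1 = +1.
(a,b)_13: α=1, u≡3; β=5, v≡7 (mod 13); (3|13)=+1, (7|13)=-1; sign (−1)^0·+1^5·-1^1 = -1.
|Ram(-190762, 855324782)| = 4, even; anisotropic at {13, 23, 31, 43}.

[13, 23, 31, 43]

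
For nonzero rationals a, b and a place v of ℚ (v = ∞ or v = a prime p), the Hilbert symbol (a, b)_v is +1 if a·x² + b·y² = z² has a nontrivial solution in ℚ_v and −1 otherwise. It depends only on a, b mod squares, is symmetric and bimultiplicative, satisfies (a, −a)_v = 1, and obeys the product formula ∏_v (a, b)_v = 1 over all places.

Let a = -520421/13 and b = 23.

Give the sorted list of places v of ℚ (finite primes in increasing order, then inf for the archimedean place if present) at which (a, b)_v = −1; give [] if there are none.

[2, 17]

Mod squares: a ≡ -55913, b ≡ 23. Check v ∈ {∞, 2, 11, 13, 17, 23}.
v=11: a=11^3·(≡8), b=11^0·(≡1) mod 11; (8|11)=-1, (1|11)=+1; (−1)^{3·0·5}·(-1)^0·(+1)^3 = +1.
v=13: a=13^-1·(≡8), b=13^0·(≡10) mod 13; (8|13)=-1, (10|13)=+1; (−1)^{-1·0·6}·(-1)^0·(+1)^-1 = +1.
v=∞: -55913 < 0 and 23 > 0  ⇒  (a,b)_∞ = +1.
v=2: v_2(a)=0, v_2(b)=0; units ≡ 7, 7 (mod 8); ε·ε+αω+βω = 1·1+0·0+0·0 ≡ 1  ⇒  (a,b)_2 = -1.
v=17: a=17^1·(≡16), b=17^0·(≡6) mod 17; (16|17)=+1, (6|17)=-1; (−1)^{1·0·8}·(+1)^0·(-1)^1 = -1.
v=23: a=23^1·(≡11), b=23^1·(≡1) mod 23; (11|23)=-1, (1|23)=+1; (−1)^{1·1·11}·(-1)^1·(+1)^1 = +1.
(-55913, 23 / ℚ) ramifies at {2, 17}: a division algebra.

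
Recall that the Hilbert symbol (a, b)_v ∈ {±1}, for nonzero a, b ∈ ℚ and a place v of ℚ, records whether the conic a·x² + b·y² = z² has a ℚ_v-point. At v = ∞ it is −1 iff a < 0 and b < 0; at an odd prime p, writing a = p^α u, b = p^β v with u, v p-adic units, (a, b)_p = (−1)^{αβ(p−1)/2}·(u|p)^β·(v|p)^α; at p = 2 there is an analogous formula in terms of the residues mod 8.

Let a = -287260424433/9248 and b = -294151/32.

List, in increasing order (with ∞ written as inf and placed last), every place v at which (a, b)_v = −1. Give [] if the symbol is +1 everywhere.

[19, 23, 29, inf]

(a, b) ≡ (-25346, -4862) mod (ℚ^×)²; places V = {2, 3, 11, 13, 17, 19, 23, 29, ∞}.
(a,b)_∞: sgn(-25346)=−, sgn(-4862)=−, so -1.
(a,b)_13: α=0, u≡1; β=1, v≡1 (mod 13); (1|13)=+1, (1|13)=+1; sign (−1)^0·+1^1·+1^0 = +1.
(a,b)_11: α=0, u≡5; β=3, v≡1 (mod 11); (5|11)=+1, (1|11)=+1; sign (−1)^0·+1^3·+1^0 = +1.
(a,b)_29: α=1, u≡7; β=0, v≡18 (mod 29); (7|29)=+1, (18|29)=-1; sign (−1)^0·+1^0·-1^1 = -1.
(a,b)_3: α=4, u≡1; β=0, v≡1 (mod 3); (1|3)=+1, (1|3)=+1; sign (−1)^0·+1^0·+1^4 = +1.
(a,b)_23: α=5, u≡6; β=0, v≡20 (mod 23); (6|23)=+1, (20|23)=-1; sign (−1)^0·+1^0·-1^5 = -1.
(a,b)_17: α=-2, u≡4; β=1, v≡7 (mod 17); (4|17)=+1, (7|17)=-1; sign (−1)^0·+1^1·-1^-2 = +1.
(a,b)_2: α=-5, β=-5; u≡7, v≡1 (mod 8); ε(u)ε(v)=1·0, αω(v)=-5·0, βω(u)=-5·0; sum ≡ 0  ⇒  +1.
(a,b)_19: α=1, u≡18; β=0, v≡2 (mod 19); (18|19)=-1, (2|19)=-1; sign (−1)^0·-1^0·-1^1 = -1.
(-25346, -4862 / ℚ) ramifies at {19, 23, 29, ∞}: a division algebra.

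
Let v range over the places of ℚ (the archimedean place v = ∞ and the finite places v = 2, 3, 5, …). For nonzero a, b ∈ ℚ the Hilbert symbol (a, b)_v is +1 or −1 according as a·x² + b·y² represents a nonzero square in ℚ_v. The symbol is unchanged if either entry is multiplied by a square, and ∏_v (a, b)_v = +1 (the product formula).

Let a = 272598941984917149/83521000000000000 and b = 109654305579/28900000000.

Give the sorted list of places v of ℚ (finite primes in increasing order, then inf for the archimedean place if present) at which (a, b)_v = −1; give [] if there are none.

Mod squares: a ≡ 29, b ≡ 91. Check v ∈ {∞, 2, 3, 5, 7, 13, 17, 19, 29}.
v=5: a=5^-12·(≡4), b=5^-8·(≡1) mod 5; (4|5)=+1, (1|5)=+1; (−1)^{-12·-8·2}·(+1)^-8·(+1)^-12 = +1.
v=19: a=19^4·(≡15), b=19^2·(≡14) mod 19; (15|19)=-1, (14|19)=-1; (−1)^{4·2·9}·(-1)^2·(-1)^4 = +1.
v=3: a=3^6·(≡2), b=3^4·(≡1) mod 3; (2|3)=-1, (1|3)=+1; (−1)^{6·4·1}·(-1)^4·(+1)^6 = +1.
v=29: a=29^3·(≡4), b=29^2·(≡6) mod 29; (4|29)=+1, (6|29)=+1; (−1)^{3·2·14}·(+1)^2·(+1)^3 = +1.
v=13: a=13^0·(≡12), b=13^1·(≡11) mod 13; (12|13)=+1, (11|13)=-1; (−1)^{0·1·6}·(+1)^1·(-1)^0 = +1.
v=17: a=17^-4·(≡10), b=17^-2·(≡11) mod 17; (10|17)=-1, (11|17)=-1; (−1)^{-4·-2·8}·(-1)^-2·(-1)^-4 = +1.
v=∞: 29 > 0 and 91 > 0  ⇒  (a,b)_∞ = +1.
v=2: v_2(a)=-12, v_2(b)=-8; units ≡ 5, 3 (mod 8); ε·ε+αω+βω = 0·1+-12·1+-8·1 ≡ 0  ⇒  (a,b)_2 = +1.
v=7: a=7^6·(≡4), b=7^3·(≡3) mod 7; (4|7)=+1, (3|7)=-1; (−1)^{6·3·3}·(+1)^3·(-1)^6 = +1.
Every local symbol is +1, so the conic 29·x² + 91·y² = z² has ℚ_v-points for all v and hence a ℚ-point; (a, b / ℚ) ≅ M_2(ℚ).

[]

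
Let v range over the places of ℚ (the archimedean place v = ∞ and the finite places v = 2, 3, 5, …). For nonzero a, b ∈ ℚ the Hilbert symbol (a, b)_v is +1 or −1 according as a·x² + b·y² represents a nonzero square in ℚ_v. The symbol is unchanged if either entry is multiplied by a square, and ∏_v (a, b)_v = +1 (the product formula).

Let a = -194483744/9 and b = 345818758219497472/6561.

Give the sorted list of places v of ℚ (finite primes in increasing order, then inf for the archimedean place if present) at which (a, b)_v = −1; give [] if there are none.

(a, b) ≡ (-248066, 7) mod (ℚ^×)²; places V = {2, 3, 7, 13, 29, 47, ∞}.
(a,b)_2: α=5, β=16; u≡7, v≡7 (mod 8); ε(u)ε(v)=1·1, αω(v)=5·0, βω(u)=16·0; sum ≡ 1  ⇒  -1.
(a,b)_7: α=3, u≡3; β=5, v≡4 (mod 7); (3|7)=-1, (4|7)=+1; sign (−1)^1·-1^5·+1^3 = +1.
(a,b)_∞: sgn(-248066)=−, sgn(7)=+, so +1.
(a,b)_47: α=1, u≡39; β=2, v≡18 (mod 47); (39|47)=-1, (18|47)=+1; sign (−1)^0·-1^2·+1^1 = +1.
(a,b)_29: α=1, u≡13; β=2, v≡9 (mod 29); (13|29)=+1, (9|29)=+1; sign (−1)^0·+1^2·+1^1 = +1.
(a,b)_13: α=1, u≡11; β=2, v≡6 (mod 13); (11|13)=-1, (6|13)=-1; sign (−1)^0·-1^2·-1^1 = -1.
(a,b)_3: α=-2, u≡1; β=-8, v≡1 (mod 3); (1|3)=+1, (1|3)=+1; sign (−1)^0·+1^-8·+1^-2 = +1.
|Ram(-248066, 7)| = 2, even; anisotropic at {2, 13}.

[2, 13]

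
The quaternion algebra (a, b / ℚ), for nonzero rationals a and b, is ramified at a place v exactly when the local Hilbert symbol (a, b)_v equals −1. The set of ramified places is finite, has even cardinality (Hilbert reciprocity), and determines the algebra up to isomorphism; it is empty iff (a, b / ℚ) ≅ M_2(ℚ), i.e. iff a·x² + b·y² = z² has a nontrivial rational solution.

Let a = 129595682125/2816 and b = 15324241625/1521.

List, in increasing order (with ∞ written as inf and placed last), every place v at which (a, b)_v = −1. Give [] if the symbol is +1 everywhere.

Mod squares: a ≡ 67802735, b ≡ 103385. Check v ∈ {∞, 2, 3, 5, 7, 11, 13, 19, 23, 29, 31}.
v=7: a=7^1·(≡1), b=7^2·(≡1) mod 7; (1|7)=+1, (1|7)=+1; (−1)^{1·2·3}·(+1)^2·(+1)^1 = +1.
v=∞: 67802735 > 0 and 103385 > 0  ⇒  (a,b)_∞ = +1.
v=29: a=29^2·(≡19), b=29^1·(≡8) mod 29; (19|29)=-1, (8|29)=-1; (−1)^{2·1·14}·(-1)^1·(-1)^2 = -1.
v=19: a=19^1·(≡1), b=19^0·(≡17) mod 19; (1|19)=+1, (17|19)=+1; (−1)^{1·0·9}·(+1)^0·(+1)^1 = +1.
v=5: a=5^3·(≡2), b=5^3·(≡3) mod 5; (2|5)=-1, (3|5)=-1; (−1)^{3·3·2}·(-1)^3·(-1)^3 = +1.
v=13: a=13^1·(≡11), b=13^-2·(≡12) mod 13; (11|13)=-1, (12|13)=+1; (−1)^{1·-2·6}·(-1)^-2·(+1)^1 = +1.
v=3: a=3^0·(≡2), b=3^-2·(≡2) mod 3; (2|3)=-1, (2|3)=-1; (−1)^{0·-2·1}·(-1)^-2·(-1)^0 = +1.
v=31: a=31^1·(≡11), b=31^1·(≡2) mod 31; (11|31)=-1, (2|31)=+1; (−1)^{1·1·15}·(-1)^1·(+1)^1 = +1.
v=2: v_2(a)=-8, v_2(b)=0; units ≡ 7, 1 (mod 8); ε·ε+αω+βω = 1·0+-8·0+0·0 ≡ 0  ⇒  (a,b)_2 = +1.
v=23: a=23^1·(≡2), b=23^1·(≡5) mod 23; (2|23)=+1, (5|23)=-1; (−1)^{1·1·11}·(+1)^1·(-1)^1 = +1.
v=11: a=11^-1·(≡10), b=11^2·(≡2) mod 11; (10|11)=-1, (2|11)=-1; (−1)^{-1·2·5}·(-1)^2·(-1)^-1 = -1.
(67802735, 103385 / ℚ) ramifies at {11, 29}: a division algebra.

[11, 29]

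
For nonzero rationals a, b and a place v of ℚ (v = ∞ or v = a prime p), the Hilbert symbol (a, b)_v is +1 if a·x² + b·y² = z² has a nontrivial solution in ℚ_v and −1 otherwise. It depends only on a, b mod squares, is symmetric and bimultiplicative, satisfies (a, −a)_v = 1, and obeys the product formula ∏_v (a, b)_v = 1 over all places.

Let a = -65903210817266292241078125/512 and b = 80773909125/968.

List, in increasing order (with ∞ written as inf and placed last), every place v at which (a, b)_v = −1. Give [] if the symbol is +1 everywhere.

[3, 5, 7, 13, 19, 37]

(a, b) ≡ (-20202, 570) mod (ℚ^×)²; places V = {2, 3, 5, 7, 11, 13, 19, 37, ∞}.
(a,b)_19: α=2, u≡2; β=1, v≡4 (mod 19); (2|19)=-1, (4|19)=+1; sign (−1)^0·-1^1·+1^2 = -1.
(a,b)_2: α=-9, β=-3; u≡3, v≡5 (mod 8); ε(u)ε(v)=1·0, αω(v)=-9·1, βω(u)=-3·1; sum ≡ 0  ⇒  +1.
(a,b)_13: α=5, u≡11; β=2, v≡11 (mod 13); (11|13)=-1, (11|13)=-1; sign (−1)^0·-1^2·-1^5 = -1.
(a,b)_3: α=3, u≡1; β=1, v≡1 (mod 3); (1|3)=+1, (1|3)=+1; sign (−1)^1·+1^1·+1^3 = -1.
(a,b)_∞: sgn(-20202)=−, sgn(570)=+, so +1.
(a,b)_7: α=5, u≡5; β=2, v≡5 (mod 7); (5|7)=-1, (5|7)=-1; sign (−1)^0·-1^2·-1^5 = -1.
(a,b)_11: α=0, u≡1; β=-2, v≡1 (mod 11); (1|11)=+1, (1|11)=+1; sign (−1)^0·+1^-2·+1^0 = +1.
(a,b)_37: α=5, u≡27; β=2, v≡31 (mod 37); (27|37)=+1, (31|37)=-1; sign (−1)^0·+1^2·-1^5 = -1.
(a,b)_5: α=6, u≡3; β=3, v≡1 (mod 5); (3|5)=-1, (1|5)=+1; sign (−1)^0·-1^3·+1^6 = -1.
Ram(-20202, 570) = {3, 5, 7, 13, 19, 37}; no ℚ_3-point on the conic.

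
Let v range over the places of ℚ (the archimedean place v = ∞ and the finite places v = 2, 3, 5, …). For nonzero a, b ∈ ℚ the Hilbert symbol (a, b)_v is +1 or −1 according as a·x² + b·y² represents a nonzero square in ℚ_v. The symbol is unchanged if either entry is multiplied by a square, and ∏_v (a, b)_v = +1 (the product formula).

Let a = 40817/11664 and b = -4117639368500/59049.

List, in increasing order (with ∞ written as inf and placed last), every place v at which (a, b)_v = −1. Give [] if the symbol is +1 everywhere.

[5, 7, 37, 41]

(a, b) ≡ (17, -17149685) mod (ℚ^×)²; places V = {2, 3, 5, 7, 17, 19, 37, 41, ∞}.
(a,b)_∞: sgn(17)=+, sgn(-17149685)=−, so +1.
(a,b)_2: α=-4, β=2; u≡1, v≡3 (mod 8); ε(u)ε(v)=0·1, αω(v)=-4·1, βω(u)=2·0; sum ≡ 0  ⇒  +1.
(a,b)_3: α=-6, u≡2; β=-10, v≡1 (mod 3); (2|3)=-1, (1|3)=+1; sign (−1)^0·-1^-10·+1^-6 = +1.
(a,b)_7: α=4, u≡5; β=5, v≡5 (mod 7); (5|7)=-1, (5|7)=-1; sign (−1)^0·-1^5·-1^4 = -1.
(a,b)_41: α=0, u≡38; β=1, v≡26 (mod 41); (38|41)=-1, (26|41)=-1; sign (−1)^0·-1^1·-1^0 = -1.
(a,b)_5: α=0, u≡3; β=3, v≡3 (mod 5); (3|5)=-1, (3|5)=-1; sign (−1)^0·-1^3·-1^0 = -1.
(a,b)_17: α=1, u≡2; β=1, v≡8 (mod 17); (2|17)=+1, (8|17)=+1; sign (−1)^0·+1^1·+1^1 = +1.
(a,b)_19: α=0, u≡7; β=1, v≡18 (mod 19); (7|19)=+1, (18|19)=-1; sign (−1)^0·+1^1·-1^0 = +1.
(a,b)_37: α=0, u≡13; β=1, v≡14 (mod 37); (13|37)=-1, (14|37)=-1; sign (−1)^0·-1^1·-1^0 = -1.
(17, -17149685 / ℚ) ramifies at {5, 7, 37, 41}: a division algebra.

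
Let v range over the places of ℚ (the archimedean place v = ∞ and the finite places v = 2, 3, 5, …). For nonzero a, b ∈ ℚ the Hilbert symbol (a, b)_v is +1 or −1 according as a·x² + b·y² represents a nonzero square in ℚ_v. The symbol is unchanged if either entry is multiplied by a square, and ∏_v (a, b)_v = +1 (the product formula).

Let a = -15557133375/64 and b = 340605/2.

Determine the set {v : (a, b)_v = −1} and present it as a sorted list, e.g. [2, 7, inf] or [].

[7, 29]

(a, b) ≡ (-1015, 10) mod (ℚ^×)²; places V = {2, 3, 5, 7, 29, ∞}.
(a,b)_29: α=3, u≡16; β=2, v≡14 (mod 29); (16|29)=+1, (14|29)=-1; sign (−1)^0·+1^2·-1^3 = -1.
(a,b)_5: α=3, u≡2; β=1, v≡3 (mod 5); (2|5)=-1, (3|5)=-1; sign (−1)^0·-1^1·-1^3 = +1.
(a,b)_∞: sgn(-1015)=−, sgn(10)=+, so +1.
(a,b)_3: α=6, u≡2; β=4, v≡1 (mod 3); (2|3)=-1, (1|3)=+1; sign (−1)^0·-1^4·+1^6 = +1.
(a,b)_7: α=1, u≡1; β=0, v≡3 (mod 7); (1|7)=+1, (3|7)=-1; sign (−1)^0·+1^0·-1^1 = -1.
(a,b)_2: α=-6, β=-1; u≡1, v≡5 (mod 8); ε(u)ε(v)=0·0, αω(v)=-6·1, βω(u)=-1·0; sum ≡ 0  ⇒  +1.
|Ram(-1015, 10)| = 2, even; anisotropic at {7, 29}.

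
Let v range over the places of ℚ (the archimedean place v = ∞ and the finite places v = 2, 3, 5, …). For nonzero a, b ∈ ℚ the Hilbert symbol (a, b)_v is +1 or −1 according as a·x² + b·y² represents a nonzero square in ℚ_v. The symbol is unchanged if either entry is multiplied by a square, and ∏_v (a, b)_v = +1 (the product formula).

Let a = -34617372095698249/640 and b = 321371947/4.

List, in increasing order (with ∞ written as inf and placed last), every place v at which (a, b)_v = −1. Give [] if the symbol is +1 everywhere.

[5, 31]

Mod squares: a ≡ -10, b ≡ 403. Check v ∈ {∞, 2, 5, 11, 13, 19, 31, 47}.
v=5: a=5^-1·(≡2), b=5^0·(≡3) mod 5; (2|5)=-1, (3|5)=-1; (−1)^{-1·0·2}·(-1)^0·(-1)^-1 = -1.
v=31: a=31^2·(≡22), b=31^1·(≡24) mod 31; (22|31)=-1, (24|31)=-1; (−1)^{2·1·15}·(-1)^1·(-1)^2 = -1.
v=11: a=11^2·(≡9), b=11^0·(≡7) mod 11; (9|11)=+1, (7|11)=-1; (−1)^{2·0·5}·(+1)^0·(-1)^2 = +1.
v=19: a=19^2·(≡17), b=19^2·(≡5) mod 19; (17|19)=+1, (5|19)=+1; (−1)^{2·2·9}·(+1)^2·(+1)^2 = +1.
v=47: a=47^4·(≡24), b=47^2·(≡28) mod 47; (24|47)=+1, (28|47)=+1; (−1)^{4·2·23}·(+1)^2·(+1)^4 = +1.
v=∞: -10 < 0 and 403 > 0  ⇒  (a,b)_∞ = +1.
v=2: v_2(a)=-7, v_2(b)=-2; units ≡ 3, 3 (mod 8); ε·ε+αω+βω = 1·1+-7·1+-2·1 ≡ 0  ⇒  (a,b)_2 = +1.
v=13: a=13^2·(≡9), b=13^1·(≡7) mod 13; (9|13)=+1, (7|13)=-1; (−1)^{2·1·6}·(+1)^1·(-1)^2 = +1.
|Ram(-10, 403)| = 2, even; anisotropic at {5, 31}.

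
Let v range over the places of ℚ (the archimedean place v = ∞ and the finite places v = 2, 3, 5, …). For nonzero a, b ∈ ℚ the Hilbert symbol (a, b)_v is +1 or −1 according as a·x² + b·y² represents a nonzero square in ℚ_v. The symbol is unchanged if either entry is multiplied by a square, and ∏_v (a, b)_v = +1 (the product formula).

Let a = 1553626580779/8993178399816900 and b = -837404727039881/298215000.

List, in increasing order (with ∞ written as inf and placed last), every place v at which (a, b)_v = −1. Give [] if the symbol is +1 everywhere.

Mod squares: a ≡ 91, b ≡ -6006. Check v ∈ {∞, 2, 3, 5, 7, 11, 13, 19, 23, 47, 53}.
v=19: a=19^2·(≡10), b=19^2·(≡11) mod 19; (10|19)=-1, (11|19)=+1; (−1)^{2·2·9}·(-1)^2·(+1)^2 = +1.
v=53: a=53^-2·(≡15), b=53^0·(≡29) mod 53; (15|53)=+1, (29|53)=+1; (−1)^{-2·0·26}·(+1)^0·(+1)^-2 = +1.
v=13: a=13^3·(≡5), b=13^3·(≡8) mod 13; (5|13)=-1, (8|13)=-1; (−1)^{3·3·6}·(-1)^3·(-1)^3 = +1.
v=2: v_2(a)=-2, v_2(b)=-3; units ≡ 3, 5 (mod 8); ε·ε+αω+βω = 1·0+-2·1+-3·1 ≡ 1  ⇒  (a,b)_2 = -1.
v=7: a=7^1·(≡3), b=7^3·(≡3) mod 7; (3|7)=-1, (3|7)=-1; (−1)^{1·3·3}·(-1)^3·(-1)^1 = -1.
v=∞: 91 > 0 and -6006 < 0  ⇒  (a,b)_∞ = +1.
v=23: a=23^4·(≡17), b=23^4·(≡10) mod 23; (17|23)=-1, (10|23)=-1; (−1)^{4·4·11}·(-1)^4·(-1)^4 = +1.
v=5: a=5^-2·(≡4), b=5^-4·(≡1) mod 5; (4|5)=+1, (1|5)=+1; (−1)^{-2·-4·2}·(+1)^-4·(+1)^-2 = +1.
v=3: a=3^-8·(≡1), b=3^-3·(≡2) mod 3; (1|3)=+1, (2|3)=-1; (−1)^{-8·-3·1}·(+1)^-3·(-1)^-8 = +1.
v=11: a=11^0·(≡3), b=11^1·(≡9) mod 11; (3|11)=+1, (9|11)=+1; (−1)^{0·1·5}·(+1)^1·(+1)^0 = +1.
v=47: a=47^-4·(≡30), b=47^-2·(≡43) mod 47; (30|47)=-1, (43|47)=-1; (−1)^{-4·-2·23}·(-1)^-2·(-1)^-4 = +1.
|Ram(91, -6006)| = 2, even; anisotropic at {2, 7}.

[2, 7]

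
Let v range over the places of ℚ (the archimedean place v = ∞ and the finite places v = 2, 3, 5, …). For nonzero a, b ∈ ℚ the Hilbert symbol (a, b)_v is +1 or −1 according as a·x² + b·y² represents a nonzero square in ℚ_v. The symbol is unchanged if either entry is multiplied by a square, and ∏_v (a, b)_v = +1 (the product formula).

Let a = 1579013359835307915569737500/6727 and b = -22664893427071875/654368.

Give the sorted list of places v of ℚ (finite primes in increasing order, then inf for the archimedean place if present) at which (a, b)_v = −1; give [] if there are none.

[5, 7]

(a, b) ≡ (25585, -15080870) mod (ℚ^×)²; places V = {2, 3, 5, 7, 11, 13, 17, 19, 23, 29, 31, 43, ∞}.
(a,b)_19: α=2, u≡17; β=1, v≡2 (mod 19); (17|19)=+1, (2|19)=-1; sign (−1)^0·+1^1·-1^2 = +1.
(a,b)_17: α=3, u≡15; β=3, v≡1 (mod 17); (15|17)=+1, (1|17)=+1; sign (−1)^0·+1^3·+1^3 = +1.
(a,b)_5: α=5, u≡3; β=5, v≡4 (mod 5); (3|5)=-1, (4|5)=+1; sign (−1)^0·-1^5·+1^5 = -1.
(a,b)_7: α=-1, u≡1; β=1, v≡4 (mod 7); (1|7)=+1, (4|7)=+1; sign (−1)^1·+1^1·+1^-1 = -1.
(a,b)_∞: sgn(25585)=+, sgn(-15080870)=−, so +1.
(a,b)_2: α=2, β=-5; u≡1, v≡5 (mod 8); ε(u)ε(v)=0·0, αω(v)=2·1, βω(u)=-5·0; sum ≡ 0  ⇒  +1.
(a,b)_29: α=2, u≡24; β=1, v≡3 (mod 29); (24|29)=+1, (3|29)=-1; sign (−1)^0·+1^1·-1^2 = +1.
(a,b)_11: α=2, u≡2; β=-2, v≡3 (mod 11); (2|11)=-1, (3|11)=+1; sign (−1)^0·-1^-2·+1^2 = +1.
(a,b)_13: α=0, u≡10; β=-2, v≡9 (mod 13); (10|13)=+1, (9|13)=+1; sign (−1)^0·+1^-2·+1^0 = +1.
(a,b)_43: α=5, u≡15; β=2, v≡11 (mod 43); (15|43)=+1, (11|43)=+1; sign (−1)^0·+1^2·+1^5 = +1.
(a,b)_23: α=2, u≡16; β=1, v≡11 (mod 23); (16|23)=+1, (11|23)=-1; sign (−1)^0·+1^1·-1^2 = +1.
(a,b)_31: α=-2, u≡19; β=0, v≡18 (mod 31); (19|31)=+1, (18|31)=+1; sign (−1)^0·+1^0·+1^-2 = +1.
(a,b)_3: α=2, u≡1; β=2, v≡1 (mod 3); (1|3)=+1, (1|3)=+1; sign (−1)^0·+1^2·+1^2 = +1.
Ram(25585, -15080870) = {5, 7}; no ℚ_5-point on the conic.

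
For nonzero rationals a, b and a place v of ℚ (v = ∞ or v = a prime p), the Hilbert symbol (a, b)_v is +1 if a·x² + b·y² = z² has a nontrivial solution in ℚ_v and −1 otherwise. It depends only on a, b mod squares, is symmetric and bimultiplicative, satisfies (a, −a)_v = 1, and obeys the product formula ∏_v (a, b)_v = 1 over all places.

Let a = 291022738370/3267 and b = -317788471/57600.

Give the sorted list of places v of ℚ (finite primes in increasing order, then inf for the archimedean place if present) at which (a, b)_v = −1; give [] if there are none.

Mod squares: a ≡ 1438710, b ≡ -53599. Check v ∈ {∞, 2, 3, 5, 7, 11, 13, 17, 19, 31, 41}.
v=3: a=3^-3·(≡2), b=3^-2·(≡2) mod 3; (2|3)=-1, (2|3)=-1; (−1)^{-3·-2·1}·(-1)^-2·(-1)^-3 = -1.
v=11: a=11^-2·(≡9), b=11^2·(≡5) mod 11; (9|11)=+1, (5|11)=+1; (−1)^{-2·2·5}·(+1)^2·(+1)^-2 = +1.
v=41: a=41^2·(≡2), b=41^0·(≡19) mod 41; (2|41)=+1, (19|41)=-1; (−1)^{2·0·20}·(+1)^0·(-1)^2 = +1.
v=7: a=7^1·(≡5), b=7^3·(≡4) mod 7; (5|7)=-1, (4|7)=+1; (−1)^{1·3·3}·(-1)^3·(+1)^1 = +1.
v=5: a=5^1·(≡2), b=5^-2·(≡1) mod 5; (2|5)=-1, (1|5)=+1; (−1)^{1·-2·2}·(-1)^-2·(+1)^1 = +1.
v=19: a=19^2·(≡5), b=19^1·(≡13) mod 19; (5|19)=+1, (13|19)=-1; (−1)^{2·1·9}·(+1)^1·(-1)^2 = +1.
v=∞: 1438710 > 0 and -53599 < 0  ⇒  (a,b)_∞ = +1.
v=13: a=13^1·(≡12), b=13^1·(≡5) mod 13; (12|13)=+1, (5|13)=-1; (−1)^{1·1·6}·(+1)^1·(-1)^1 = -1.
v=31: a=31^1·(≡22), b=31^1·(≡28) mod 31; (22|31)=-1, (28|31)=+1; (−1)^{1·1·15}·(-1)^1·(+1)^1 = +1.
v=2: v_2(a)=1, v_2(b)=-8; units ≡ 3, 1 (mod 8); ε·ε+αω+βω = 1·0+1·0+-8·1 ≡ 0  ⇒  (a,b)_2 = +1.
v=17: a=17^1·(≡4), b=17^0·(≡15) mod 17; (4|17)=+1, (15|17)=+1; (−1)^{1·0·8}·(+1)^0·(+1)^1 = +1.
|Ram(1438710, -53599)| = 2, even; anisotropic at {3, 13}.

[3, 13]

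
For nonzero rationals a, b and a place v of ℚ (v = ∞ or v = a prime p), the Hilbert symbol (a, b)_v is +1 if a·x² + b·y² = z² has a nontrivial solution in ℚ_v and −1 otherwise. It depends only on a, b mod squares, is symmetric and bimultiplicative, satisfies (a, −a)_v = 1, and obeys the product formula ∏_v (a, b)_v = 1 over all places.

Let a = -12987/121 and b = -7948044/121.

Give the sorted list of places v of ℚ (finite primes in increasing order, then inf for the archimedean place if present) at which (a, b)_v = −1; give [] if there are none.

[37, inf]

(a, b) ≡ (-1443, -24531) mod (ℚ^×)²; places V = {2, 3, 11, 13, 17, 37, ∞}.
(a,b)_13: α=1, u≡7; β=1, v≡7 (mod 13); (7|13)=-1, (7|13)=-1; sign (−1)^0·-1^1·-1^1 = +1.
(a,b)_17: α=0, u≡9; β=1, v≡1 (mod 17); (9|17)=+1, (1|17)=+1; sign (−1)^0·+1^1·+1^0 = +1.
(a,b)_2: α=0, β=2; u≡5, v≡5 (mod 8); ε(u)ε(v)=0·0, αω(v)=0·1, βω(u)=2·1; sum ≡ 0  ⇒  +1.
(a,b)_3: α=3, u≡2; β=5, v≡1 (mod 3); (2|3)=-1, (1|3)=+1; sign (−1)^1·-1^5·+1^3 = +1.
(a,b)_11: α=-2, u≡4; β=-2, v≡6 (mod 11); (4|11)=+1, (6|11)=-1; sign (−1)^0·+1^-2·-1^-2 = +1.
(a,b)_∞: sgn(-1443)=−, sgn(-24531)=−, so -1.
(a,b)_37: α=1, u≡13; β=1, v≡1 (mod 37); (13|37)=-1, (1|37)=+1; sign (−1)^0·-1^1·+1^1 = -1.
(-1443, -24531 / ℚ) ramifies at {37, ∞}: a division algebra.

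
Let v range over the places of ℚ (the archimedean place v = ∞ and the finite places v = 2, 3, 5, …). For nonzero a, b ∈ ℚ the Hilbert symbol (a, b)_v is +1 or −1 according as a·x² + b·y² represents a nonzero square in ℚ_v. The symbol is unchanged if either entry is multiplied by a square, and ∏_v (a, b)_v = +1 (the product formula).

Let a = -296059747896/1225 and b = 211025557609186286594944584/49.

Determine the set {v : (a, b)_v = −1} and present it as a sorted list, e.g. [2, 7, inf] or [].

[17, 23]

Mod squares: a ≡ -839086, b ≡ 1039186. Check v ∈ {∞, 2, 3, 5, 7, 11, 17, 19, 23, 29, 37, 41}.
v=23: a=23^1·(≡20), b=23^3·(≡19) mod 23; (20|23)=-1, (19|23)=-1; (−1)^{1·3·11}·(-1)^3·(-1)^1 = -1.
v=11: a=11^2·(≡4), b=11^0·(≡3) mod 11; (4|11)=+1, (3|11)=+1; (−1)^{2·0·5}·(+1)^0·(+1)^2 = +1.
v=5: a=5^-2·(≡1), b=5^0·(≡1) mod 5; (1|5)=+1, (1|5)=+1; (−1)^{-2·0·2}·(+1)^0·(+1)^-2 = +1.
v=17: a=17^1·(≡10), b=17^4·(≡7) mod 17; (10|17)=-1, (7|17)=-1; (−1)^{1·4·8}·(-1)^4·(-1)^1 = -1.
v=37: a=37^1·(≡3), b=37^4·(≡9) mod 37; (3|37)=+1, (9|37)=+1; (−1)^{1·4·18}·(+1)^4·(+1)^1 = +1.
v=3: a=3^6·(≡2), b=3^6·(≡1) mod 3; (2|3)=-1, (1|3)=+1; (−1)^{6·6·1}·(-1)^6·(+1)^6 = +1.
v=29: a=29^1·(≡21), b=29^3·(≡14) mod 29; (21|29)=-1, (14|29)=-1; (−1)^{1·3·14}·(-1)^3·(-1)^1 = +1.
v=19: a=19^0·(≡1), b=19^1·(≡10) mod 19; (1|19)=+1, (10|19)=-1; (−1)^{0·1·9}·(+1)^1·(-1)^0 = +1.
v=41: a=41^0·(≡40), b=41^1·(≡10) mod 41; (40|41)=+1, (10|41)=+1; (−1)^{0·1·20}·(+1)^1·(+1)^0 = +1.
v=7: a=7^-2·(≡1), b=7^-2·(≡2) mod 7; (1|7)=+1, (2|7)=+1; (−1)^{-2·-2·3}·(+1)^-2·(+1)^-2 = +1.
v=2: v_2(a)=3, v_2(b)=3; units ≡ 1, 1 (mod 8); ε·ε+αω+βω = 0·0+3·0+3·0 ≡ 0  ⇒  (a,b)_2 = +1.
v=∞: -839086 < 0 and 1039186 > 0  ⇒  (a,b)_∞ = +1.
Ram(-839086, 1039186) = {17, 23}; no ℚ_17-point on the conic.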